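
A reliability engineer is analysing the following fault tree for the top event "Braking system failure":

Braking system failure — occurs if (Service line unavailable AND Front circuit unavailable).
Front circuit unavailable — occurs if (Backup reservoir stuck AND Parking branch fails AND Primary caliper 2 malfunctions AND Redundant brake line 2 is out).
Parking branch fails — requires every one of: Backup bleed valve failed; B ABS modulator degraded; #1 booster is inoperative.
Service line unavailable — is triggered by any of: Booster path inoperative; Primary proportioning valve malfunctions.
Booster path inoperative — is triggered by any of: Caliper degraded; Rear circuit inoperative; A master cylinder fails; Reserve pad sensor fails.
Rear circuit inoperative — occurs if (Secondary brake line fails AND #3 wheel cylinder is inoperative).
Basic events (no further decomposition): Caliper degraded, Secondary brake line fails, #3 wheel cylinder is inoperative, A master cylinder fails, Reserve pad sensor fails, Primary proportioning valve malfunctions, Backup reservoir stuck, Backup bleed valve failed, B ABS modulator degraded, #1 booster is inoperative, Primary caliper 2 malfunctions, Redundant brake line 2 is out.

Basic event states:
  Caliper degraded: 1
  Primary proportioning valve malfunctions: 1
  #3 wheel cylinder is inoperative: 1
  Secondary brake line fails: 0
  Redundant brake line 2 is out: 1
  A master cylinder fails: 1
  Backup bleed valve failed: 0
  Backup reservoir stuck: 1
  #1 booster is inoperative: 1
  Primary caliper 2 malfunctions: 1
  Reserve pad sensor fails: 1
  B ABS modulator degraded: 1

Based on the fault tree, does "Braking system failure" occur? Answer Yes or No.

Rear circuit inoperative [AND]: Secondary brake line fails=not, #3 wheel cylinder is inoperative=occurs → not all inputs occur → does not occur.
Booster path inoperative [OR]: Caliper degraded=occurs, Rear circuit inoperative=not, A master cylinder fails=occurs, Reserve pad sensor fails=occurs → at least one input occurs → occurs.
Service line unavailable [OR]: Booster path inoperative=occurs, Primary proportioning valve malfunctions=occurs → at least one input occurs → occurs.
Parking branch fails [AND]: Backup bleed valve failed=not, B ABS modulator degraded=occurs, #1 booster is inoperative=occurs → not all inputs occur → does not occur.
Front circuit unavailable [AND]: Backup reservoir stuck=occurs, Parking branch fails=not, Primary caliper 2 malfunctions=occurs, Redundant brake line 2 is out=occurs → not all inputs occur → does not occur.
Braking system failure [AND]: Service line unavailable=occurs, Front circuit unavailable=not → not all inputs occur → does not occur.

No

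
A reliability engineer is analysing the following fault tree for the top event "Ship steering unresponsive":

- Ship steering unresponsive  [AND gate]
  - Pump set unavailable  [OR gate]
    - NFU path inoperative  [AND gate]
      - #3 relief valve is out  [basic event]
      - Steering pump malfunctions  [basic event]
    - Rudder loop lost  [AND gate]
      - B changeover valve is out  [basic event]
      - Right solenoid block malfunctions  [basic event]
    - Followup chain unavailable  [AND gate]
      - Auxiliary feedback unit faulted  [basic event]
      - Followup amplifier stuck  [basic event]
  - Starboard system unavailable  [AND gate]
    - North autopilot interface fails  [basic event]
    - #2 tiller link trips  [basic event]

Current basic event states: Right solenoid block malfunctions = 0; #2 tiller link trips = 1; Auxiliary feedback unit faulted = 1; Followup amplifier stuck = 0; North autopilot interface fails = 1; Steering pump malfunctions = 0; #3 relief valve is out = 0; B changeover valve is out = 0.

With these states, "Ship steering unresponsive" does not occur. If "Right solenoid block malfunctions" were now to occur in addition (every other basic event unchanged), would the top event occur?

No

Counterfactual: set "Right solenoid block malfunctions" to occurred.
NFU path inoperative [AND]: #3 relief valve is out=not, Steering pump malfunctions=not → not all inputs occur → does not occur.
Rudder loop lost [AND]: B changeover valve is out=not, Right solenoid block malfunctions=occurs → not all inputs occur → does not occur.
Followup chain unavailable [AND]: Auxiliary feedback unit faulted=occurs, Followup amplifier stuck=not → not all inputs occur → does not occur.
Pump set unavailable [OR]: NFU path inoperative=not, Rudder loop lost=not, Followup chain unavailable=not → no input occurs → does not occur.
Starboard system unavailable [AND]: North autopilot interface fails=occurs, #2 tiller link trips=occurs → all inputs occur → occurs.
Ship steering unresponsive [AND]: Pump set unavailable=not, Starboard system unavailable=occurs → not all inputs occur → does not occur.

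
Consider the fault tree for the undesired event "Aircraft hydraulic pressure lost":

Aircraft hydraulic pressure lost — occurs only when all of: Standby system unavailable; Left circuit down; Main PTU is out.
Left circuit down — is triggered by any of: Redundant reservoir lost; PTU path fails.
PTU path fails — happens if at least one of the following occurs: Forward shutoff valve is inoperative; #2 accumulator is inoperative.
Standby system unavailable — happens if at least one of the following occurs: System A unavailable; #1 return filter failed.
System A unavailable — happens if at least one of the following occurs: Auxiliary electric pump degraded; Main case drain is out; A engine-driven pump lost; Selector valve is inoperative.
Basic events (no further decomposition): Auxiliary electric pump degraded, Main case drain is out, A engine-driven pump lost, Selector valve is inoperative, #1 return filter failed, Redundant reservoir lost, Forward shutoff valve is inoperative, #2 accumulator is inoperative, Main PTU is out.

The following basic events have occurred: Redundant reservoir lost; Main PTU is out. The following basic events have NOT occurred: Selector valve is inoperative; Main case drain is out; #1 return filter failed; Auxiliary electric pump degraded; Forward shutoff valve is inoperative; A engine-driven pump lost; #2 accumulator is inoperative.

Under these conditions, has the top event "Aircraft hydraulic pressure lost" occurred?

No

System A unavailable [OR]: Auxiliary electric pump degraded=not, Main case drain is out=not, A engine-driven pump lost=not, Selector valve is inoperative=not → no input occurs → does not occur.
Standby system unavailable [OR]: System A unavailable=not, #1 return filter failed=not → no input occurs → does not occur.
PTU path fails [OR]: Forward shutoff valve is inoperative=not, #2 accumulator is inoperative=not → no input occurs → does not occur.
Left circuit down [OR]: Redundant reservoir lost=occurs, PTU path fails=not → at least one input occurs → occurs.
Aircraft hydraulic pressure lost [AND]: Standby system unavailable=not, Left circuit down=occurs, Main PTU is out=occurs → not all inputs occur → does not occur.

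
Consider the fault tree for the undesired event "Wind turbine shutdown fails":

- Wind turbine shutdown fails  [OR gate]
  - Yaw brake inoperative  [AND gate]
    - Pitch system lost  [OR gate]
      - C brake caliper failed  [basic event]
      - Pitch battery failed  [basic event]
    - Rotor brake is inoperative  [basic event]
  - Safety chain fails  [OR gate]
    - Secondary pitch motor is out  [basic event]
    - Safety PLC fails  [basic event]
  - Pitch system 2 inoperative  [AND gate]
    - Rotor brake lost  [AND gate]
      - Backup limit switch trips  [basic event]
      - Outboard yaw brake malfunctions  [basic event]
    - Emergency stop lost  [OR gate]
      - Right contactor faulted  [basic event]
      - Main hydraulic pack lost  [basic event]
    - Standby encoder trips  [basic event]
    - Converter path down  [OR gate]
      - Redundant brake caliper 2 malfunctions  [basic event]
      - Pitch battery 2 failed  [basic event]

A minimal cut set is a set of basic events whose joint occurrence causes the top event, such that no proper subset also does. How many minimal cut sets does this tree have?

Pitch system lost [OR]: union of children's cut sets → 2 cut set(s).
Yaw brake inoperative [AND]: one cut set from each child combined → 2 × 1 = 2 cut set(s).
Safety chain fails [OR]: union of children's cut sets → 2 cut set(s).
Rotor brake lost [AND]: one cut set from each child combined → 1 × 1 = 1 cut set(s).
Emergency stop lost [OR]: union of children's cut sets → 2 cut set(s).
Converter path down [OR]: union of children's cut sets → 2 cut set(s).
Pitch system 2 inoperative [AND]: one cut set from each child combined → 1 × 2 × 1 × 2 = 4 cut set(s).
Wind turbine shutdown fails [OR]: union of children's cut sets → 8 cut set(s).
Minimal cut sets: {C brake caliper failed, Rotor brake is inoperative}; {Pitch battery failed, Rotor brake is inoperative}; {Secondary pitch motor is out}; {Safety PLC fails}; {Backup limit switch trips, Outboard yaw brake malfunctions, Redundant brake caliper 2 malfunctions, Right contactor faulted, Standby encoder trips}; {Backup limit switch trips, Outboard yaw brake malfunctions, Pitch battery 2 failed, Right contactor faulted, Standby encoder trips}; {Backup limit switch trips, Main hydraulic pack lost, Outboard yaw brake malfunctions, Redundant brake caliper 2 malfunctions, Standby encoder trips}; {Backup limit switch trips, Main hydraulic pack lost, Outboard yaw brake malfunctions, Pitch battery 2 failed, Standby encoder trips}.

8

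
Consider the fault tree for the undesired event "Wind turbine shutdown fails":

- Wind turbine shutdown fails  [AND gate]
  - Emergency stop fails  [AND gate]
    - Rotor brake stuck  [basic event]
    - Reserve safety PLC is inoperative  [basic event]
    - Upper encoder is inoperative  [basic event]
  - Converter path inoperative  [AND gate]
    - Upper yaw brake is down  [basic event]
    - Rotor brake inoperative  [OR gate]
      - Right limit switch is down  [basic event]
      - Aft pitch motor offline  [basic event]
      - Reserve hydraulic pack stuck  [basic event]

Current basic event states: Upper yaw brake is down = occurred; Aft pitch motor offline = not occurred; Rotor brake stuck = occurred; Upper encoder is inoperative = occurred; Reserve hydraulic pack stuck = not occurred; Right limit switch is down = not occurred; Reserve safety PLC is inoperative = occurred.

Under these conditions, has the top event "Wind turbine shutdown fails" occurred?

No

Emergency stop fails [AND]: Rotor brake stuck=occurs, Reserve safety PLC is inoperative=occurs, Upper encoder is inoperative=occurs → all inputs occur → occurs.
Rotor brake inoperative [OR]: Right limit switch is down=not, Aft pitch motor offline=not, Reserve hydraulic pack stuck=not → no input occurs → does not occur.
Converter path inoperative [AND]: Upper yaw brake is down=occurs, Rotor brake inoperative=not → not all inputs occur → does not occur.
Wind turbine shutdown fails [AND]: Emergency stop fails=occurs, Converter path inoperative=not → not all inputs occur → does not occur.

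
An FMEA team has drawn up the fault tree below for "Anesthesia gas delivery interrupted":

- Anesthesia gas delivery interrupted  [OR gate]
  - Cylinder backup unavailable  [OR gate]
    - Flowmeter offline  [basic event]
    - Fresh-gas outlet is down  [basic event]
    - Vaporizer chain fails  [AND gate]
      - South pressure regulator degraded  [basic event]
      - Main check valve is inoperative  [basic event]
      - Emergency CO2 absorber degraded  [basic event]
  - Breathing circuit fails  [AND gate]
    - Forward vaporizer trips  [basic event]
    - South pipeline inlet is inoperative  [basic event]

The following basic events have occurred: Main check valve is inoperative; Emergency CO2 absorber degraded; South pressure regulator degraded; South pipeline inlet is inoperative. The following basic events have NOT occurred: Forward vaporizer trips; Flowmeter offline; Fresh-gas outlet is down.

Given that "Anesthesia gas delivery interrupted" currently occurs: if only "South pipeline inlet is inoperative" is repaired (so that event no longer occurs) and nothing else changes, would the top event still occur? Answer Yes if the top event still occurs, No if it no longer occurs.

Yes

Counterfactual: set "South pipeline inlet is inoperative" to not occurred.
Vaporizer chain fails [AND]: South pressure regulator degraded=occurs, Main check valve is inoperative=occurs, Emergency CO2 absorber degraded=occurs → all inputs occur → occurs.
Cylinder backup unavailable [OR]: Flowmeter offline=not, Fresh-gas outlet is down=not, Vaporizer chain fails=occurs → at least one input occurs → occurs.
Breathing circuit fails [AND]: Forward vaporizer trips=not, South pipeline inlet is inoperative=not → not all inputs occur → does not occur.
Anesthesia gas delivery interrupted [OR]: Cylinder backup unavailable=occurs, Breathing circuit fails=not → at least one input occurs → occurs.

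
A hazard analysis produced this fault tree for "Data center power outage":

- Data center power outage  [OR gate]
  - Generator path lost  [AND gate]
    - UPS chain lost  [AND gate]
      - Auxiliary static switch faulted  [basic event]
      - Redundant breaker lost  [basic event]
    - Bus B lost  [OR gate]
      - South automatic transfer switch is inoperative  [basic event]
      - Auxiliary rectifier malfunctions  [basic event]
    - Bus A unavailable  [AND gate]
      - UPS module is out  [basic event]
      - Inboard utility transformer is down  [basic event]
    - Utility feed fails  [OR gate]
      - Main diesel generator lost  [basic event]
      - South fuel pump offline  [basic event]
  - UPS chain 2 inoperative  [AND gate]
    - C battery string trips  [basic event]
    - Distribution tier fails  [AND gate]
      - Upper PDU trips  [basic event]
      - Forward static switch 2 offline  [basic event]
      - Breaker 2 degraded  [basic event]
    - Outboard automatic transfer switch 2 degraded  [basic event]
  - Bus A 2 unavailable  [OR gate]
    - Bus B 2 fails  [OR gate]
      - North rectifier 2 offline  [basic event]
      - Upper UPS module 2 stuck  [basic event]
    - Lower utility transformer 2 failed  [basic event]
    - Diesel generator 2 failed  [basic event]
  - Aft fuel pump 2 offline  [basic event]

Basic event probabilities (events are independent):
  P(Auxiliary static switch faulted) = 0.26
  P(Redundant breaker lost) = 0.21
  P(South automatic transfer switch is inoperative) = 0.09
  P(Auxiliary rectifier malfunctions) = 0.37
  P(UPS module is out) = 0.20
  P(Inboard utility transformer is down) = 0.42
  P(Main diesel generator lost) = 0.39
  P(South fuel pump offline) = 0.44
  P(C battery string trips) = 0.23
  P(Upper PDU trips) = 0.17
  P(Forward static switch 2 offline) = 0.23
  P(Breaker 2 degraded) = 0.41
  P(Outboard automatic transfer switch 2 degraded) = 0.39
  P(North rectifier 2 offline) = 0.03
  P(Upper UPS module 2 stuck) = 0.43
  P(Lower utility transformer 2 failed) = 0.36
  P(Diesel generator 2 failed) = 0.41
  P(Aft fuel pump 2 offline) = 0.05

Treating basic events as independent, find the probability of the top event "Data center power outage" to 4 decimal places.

0.8022

P(UPS chain lost) [AND] = 0.26 × 0.21 = 0.054600
P(Bus B lost) [OR] = 1 − (1−0.09) × (1−0.37) = 0.426700
P(Bus A unavailable) [AND] = 0.20 × 0.42 = 0.084000
P(Utility feed fails) [OR] = 1 − (1−0.39) × (1−0.44) = 0.658400
P(Generator path lost) [AND] = 0.054600 × 0.426700 × 0.084000 × 0.658400 = 0.001288
P(Distribution tier fails) [AND] = 0.17 × 0.23 × 0.41 = 0.016031
P(UPS chain 2 inoperative) [AND] = 0.23 × 0.016031 × 0.39 = 0.001438
P(Bus B 2 fails) [OR] = 1 − (1−0.03) × (1−0.43) = 0.447100
P(Bus A 2 unavailable) [OR] = 1 − (1−0.447100) × (1−0.36) × (1−0.41) = 0.791225
P(Data center power outage) [OR] = 1 − (1−0.001288) × (1−0.001438) × (1−0.791225) × (1−0.05) = 0.802204
Rounded to 4 decimal places: P(Data center power outage) ≈ 0.8022.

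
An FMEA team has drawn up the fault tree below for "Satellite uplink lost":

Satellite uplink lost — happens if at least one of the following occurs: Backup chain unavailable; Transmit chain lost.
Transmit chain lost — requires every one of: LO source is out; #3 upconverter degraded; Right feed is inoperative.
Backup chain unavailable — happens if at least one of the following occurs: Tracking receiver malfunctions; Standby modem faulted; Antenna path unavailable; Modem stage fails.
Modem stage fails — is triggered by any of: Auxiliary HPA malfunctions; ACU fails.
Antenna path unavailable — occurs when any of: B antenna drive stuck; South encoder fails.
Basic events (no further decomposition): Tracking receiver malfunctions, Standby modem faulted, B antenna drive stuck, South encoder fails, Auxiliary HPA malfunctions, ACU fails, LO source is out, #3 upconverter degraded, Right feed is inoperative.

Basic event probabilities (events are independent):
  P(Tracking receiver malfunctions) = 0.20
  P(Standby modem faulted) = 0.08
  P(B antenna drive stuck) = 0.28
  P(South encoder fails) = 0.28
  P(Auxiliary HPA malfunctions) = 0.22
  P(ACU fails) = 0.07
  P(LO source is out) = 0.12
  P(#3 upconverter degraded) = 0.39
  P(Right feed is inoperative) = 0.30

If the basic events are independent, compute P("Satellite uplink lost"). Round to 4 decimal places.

0.7271

P(Antenna path unavailable) [OR] = 1 − (1−0.28) × (1−0.28) = 0.481600
P(Modem stage fails) [OR] = 1 − (1−0.22) × (1−0.07) = 0.274600
P(Backup chain unavailable) [OR] = 1 − (1−0.20) × (1−0.08) × (1−0.481600) × (1−0.274600) = 0.723229
P(Transmit chain lost) [AND] = 0.12 × 0.39 × 0.30 = 0.014040
P(Satellite uplink lost) [OR] = 1 − (1−0.723229) × (1−0.014040) = 0.727115
Rounded to 4 decimal places: P(Satellite uplink lost) ≈ 0.7271.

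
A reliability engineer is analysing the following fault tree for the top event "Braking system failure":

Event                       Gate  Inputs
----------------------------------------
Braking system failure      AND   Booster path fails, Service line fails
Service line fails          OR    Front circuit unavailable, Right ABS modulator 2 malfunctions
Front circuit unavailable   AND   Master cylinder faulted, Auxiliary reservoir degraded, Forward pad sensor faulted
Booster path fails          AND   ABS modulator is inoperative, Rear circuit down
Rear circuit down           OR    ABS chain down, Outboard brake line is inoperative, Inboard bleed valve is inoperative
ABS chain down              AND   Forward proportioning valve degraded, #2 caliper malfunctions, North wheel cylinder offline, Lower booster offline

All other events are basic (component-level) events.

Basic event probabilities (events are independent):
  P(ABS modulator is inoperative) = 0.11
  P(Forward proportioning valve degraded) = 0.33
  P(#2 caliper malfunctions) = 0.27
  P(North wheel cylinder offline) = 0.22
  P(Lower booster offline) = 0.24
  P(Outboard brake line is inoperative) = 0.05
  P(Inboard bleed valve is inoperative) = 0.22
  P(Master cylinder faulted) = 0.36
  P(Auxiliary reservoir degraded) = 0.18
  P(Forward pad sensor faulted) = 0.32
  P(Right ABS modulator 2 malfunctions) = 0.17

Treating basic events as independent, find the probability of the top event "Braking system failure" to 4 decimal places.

P(ABS chain down) [AND] = 0.33 × 0.27 × 0.22 × 0.24 = 0.004704
P(Rear circuit down) [OR] = 1 − (1−0.004704) × (1−0.05) × (1−0.22) = 0.262486
P(Booster path fails) [AND] = 0.11 × 0.262486 = 0.028873
P(Front circuit unavailable) [AND] = 0.36 × 0.18 × 0.32 = 0.020736
P(Service line fails) [OR] = 1 − (1−0.020736) × (1−0.17) = 0.187211
P(Braking system failure) [AND] = 0.028873 × 0.187211 = 0.005405
Rounded to 4 decimal places: P(Braking system failure) ≈ 0.0054.

0.0054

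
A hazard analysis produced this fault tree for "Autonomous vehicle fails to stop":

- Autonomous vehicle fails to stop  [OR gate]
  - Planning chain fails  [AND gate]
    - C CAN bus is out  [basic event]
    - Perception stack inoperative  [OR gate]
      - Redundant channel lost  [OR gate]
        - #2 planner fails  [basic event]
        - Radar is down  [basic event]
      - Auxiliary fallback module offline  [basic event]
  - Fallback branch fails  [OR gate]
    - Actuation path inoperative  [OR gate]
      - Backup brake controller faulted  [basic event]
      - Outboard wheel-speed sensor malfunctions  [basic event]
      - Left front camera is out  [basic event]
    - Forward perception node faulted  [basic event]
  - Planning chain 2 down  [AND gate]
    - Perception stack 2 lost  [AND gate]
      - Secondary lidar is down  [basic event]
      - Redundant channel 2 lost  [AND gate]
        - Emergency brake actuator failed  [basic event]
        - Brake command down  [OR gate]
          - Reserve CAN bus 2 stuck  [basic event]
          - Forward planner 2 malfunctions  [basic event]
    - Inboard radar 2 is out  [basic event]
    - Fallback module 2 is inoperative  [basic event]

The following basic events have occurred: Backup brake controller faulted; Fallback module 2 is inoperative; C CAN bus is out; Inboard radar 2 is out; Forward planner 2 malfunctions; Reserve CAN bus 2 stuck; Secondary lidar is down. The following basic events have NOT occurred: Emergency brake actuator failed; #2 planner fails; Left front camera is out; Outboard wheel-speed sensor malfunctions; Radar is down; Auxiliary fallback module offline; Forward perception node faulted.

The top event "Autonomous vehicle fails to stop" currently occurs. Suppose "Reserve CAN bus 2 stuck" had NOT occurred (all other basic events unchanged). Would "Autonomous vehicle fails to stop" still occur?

Counterfactual: set "Reserve CAN bus 2 stuck" to not occurred.
Redundant channel lost [OR]: #2 planner fails=not, Radar is down=not → no input occurs → does not occur.
Perception stack inoperative [OR]: Redundant channel lost=not, Auxiliary fallback module offline=not → no input occurs → does not occur.
Planning chain fails [AND]: C CAN bus is out=occurs, Perception stack inoperative=not → not all inputs occur → does not occur.
Actuation path inoperative [OR]: Backup brake controller faulted=occurs, Outboard wheel-speed sensor malfunctions=not, Left front camera is out=not → at least one input occurs → occurs.
Fallback branch fails [OR]: Actuation path inoperative=occurs, Forward perception node faulted=not → at least one input occurs → occurs.
Brake command down [OR]: Reserve CAN bus 2 stuck=not, Forward planner 2 malfunctions=occurs → at least one input occurs → occurs.
Redundant channel 2 lost [AND]: Emergency brake actuator failed=not, Brake command down=occurs → not all inputs occur → does not occur.
Perception stack 2 lost [AND]: Secondary lidar is down=occurs, Redundant channel 2 lost=not → not all inputs occur → does not occur.
Planning chain 2 down [AND]: Perception stack 2 lost=not, Inboard radar 2 is out=occurs, Fallback module 2 is inoperative=occurs → not all inputs occur → does not occur.
Autonomous vehicle fails to stop [OR]: Planning chain fails=not, Fallback branch fails=occurs, Planning chain 2 down=not → at least one input occurs → occurs.

Yes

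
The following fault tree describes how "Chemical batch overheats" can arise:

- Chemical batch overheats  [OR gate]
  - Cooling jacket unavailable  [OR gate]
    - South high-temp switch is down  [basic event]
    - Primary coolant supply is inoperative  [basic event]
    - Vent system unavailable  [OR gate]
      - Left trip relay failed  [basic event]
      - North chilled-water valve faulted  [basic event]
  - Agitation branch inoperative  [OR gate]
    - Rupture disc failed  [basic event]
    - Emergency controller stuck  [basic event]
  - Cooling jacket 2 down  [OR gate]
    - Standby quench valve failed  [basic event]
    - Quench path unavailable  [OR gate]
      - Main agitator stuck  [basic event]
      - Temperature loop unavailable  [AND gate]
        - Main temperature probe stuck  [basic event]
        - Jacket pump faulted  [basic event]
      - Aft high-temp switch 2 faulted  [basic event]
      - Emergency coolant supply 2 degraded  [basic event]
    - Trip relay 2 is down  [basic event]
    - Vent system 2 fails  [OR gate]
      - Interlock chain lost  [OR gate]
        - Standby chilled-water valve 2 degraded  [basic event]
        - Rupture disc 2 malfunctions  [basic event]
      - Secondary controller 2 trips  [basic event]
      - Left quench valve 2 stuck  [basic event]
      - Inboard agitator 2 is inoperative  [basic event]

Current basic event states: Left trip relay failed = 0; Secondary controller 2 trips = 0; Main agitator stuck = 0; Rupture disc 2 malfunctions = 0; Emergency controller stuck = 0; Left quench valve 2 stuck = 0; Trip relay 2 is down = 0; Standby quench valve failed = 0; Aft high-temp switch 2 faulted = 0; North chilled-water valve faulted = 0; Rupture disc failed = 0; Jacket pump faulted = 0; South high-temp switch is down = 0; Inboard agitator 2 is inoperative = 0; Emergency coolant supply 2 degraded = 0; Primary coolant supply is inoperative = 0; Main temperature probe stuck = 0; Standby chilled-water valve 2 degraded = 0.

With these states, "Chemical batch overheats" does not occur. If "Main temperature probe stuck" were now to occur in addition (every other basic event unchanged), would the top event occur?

Counterfactual: set "Main temperature probe stuck" to occurred.
Vent system unavailable [OR]: Left trip relay failed=not, North chilled-water valve faulted=not → no input occurs → does not occur.
Cooling jacket unavailable [OR]: South high-temp switch is down=not, Primary coolant supply is inoperative=not, Vent system unavailable=not → no input occurs → does not occur.
Agitation branch inoperative [OR]: Rupture disc failed=not, Emergency controller stuck=not → no input occurs → does not occur.
Temperature loop unavailable [AND]: Main temperature probe stuck=occurs, Jacket pump faulted=not → not all inputs occur → does not occur.
Quench path unavailable [OR]: Main agitator stuck=not, Temperature loop unavailable=not, Aft high-temp switch 2 faulted=not, Emergency coolant supply 2 degraded=not → no input occurs → does not occur.
Interlock chain lost [OR]: Standby chilled-water valve 2 degraded=not, Rupture disc 2 malfunctions=not → no input occurs → does not occur.
Vent system 2 fails [OR]: Interlock chain lost=not, Secondary controller 2 trips=not, Left quench valve 2 stuck=not, Inboard agitator 2 is inoperative=not → no input occurs → does not occur.
Cooling jacket 2 down [OR]: Standby quench valve failed=not, Quench path unavailable=not, Trip relay 2 is down=not, Vent system 2 fails=not → no input occurs → does not occur.
Chemical batch overheats [OR]: Cooling jacket unavailable=not, Agitation branch inoperative=not, Cooling jacket 2 down=not → no input occurs → does not occur.

No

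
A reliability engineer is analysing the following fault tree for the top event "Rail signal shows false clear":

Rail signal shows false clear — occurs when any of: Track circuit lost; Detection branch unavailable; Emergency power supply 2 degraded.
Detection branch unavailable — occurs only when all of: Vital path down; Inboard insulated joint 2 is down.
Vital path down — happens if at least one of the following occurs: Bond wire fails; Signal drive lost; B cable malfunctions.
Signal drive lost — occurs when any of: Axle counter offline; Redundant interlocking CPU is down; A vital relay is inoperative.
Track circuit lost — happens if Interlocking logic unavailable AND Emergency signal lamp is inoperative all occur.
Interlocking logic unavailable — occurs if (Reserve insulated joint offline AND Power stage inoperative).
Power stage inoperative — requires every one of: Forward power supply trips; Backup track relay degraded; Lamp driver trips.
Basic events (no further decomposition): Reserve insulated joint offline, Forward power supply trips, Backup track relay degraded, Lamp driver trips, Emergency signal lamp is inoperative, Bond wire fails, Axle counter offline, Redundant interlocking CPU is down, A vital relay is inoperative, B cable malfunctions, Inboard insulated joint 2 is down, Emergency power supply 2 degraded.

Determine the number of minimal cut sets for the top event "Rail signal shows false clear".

Power stage inoperative [AND]: one cut set from each child combined → 1 × 1 × 1 = 1 cut set(s).
Interlocking logic unavailable [AND]: one cut set from each child combined → 1 × 1 = 1 cut set(s).
Track circuit lost [AND]: one cut set from each child combined → 1 × 1 = 1 cut set(s).
Signal drive lost [OR]: union of children's cut sets → 3 cut set(s).
Vital path down [OR]: union of children's cut sets → 5 cut set(s).
Detection branch unavailable [AND]: one cut set from each child combined → 5 × 1 = 5 cut set(s).
Rail signal shows false clear [OR]: union of children's cut sets → 7 cut set(s).
Minimal cut sets: {Backup track relay degraded, Emergency signal lamp is inoperative, Forward power supply trips, Lamp driver trips, Reserve insulated joint offline}; {Bond wire fails, Inboard insulated joint 2 is down}; {Axle counter offline, Inboard insulated joint 2 is down}; {Inboard insulated joint 2 is down, Redundant interlocking CPU is down}; {A vital relay is inoperative, Inboard insulated joint 2 is down}; {B cable malfunctions, Inboard insulated joint 2 is down}; {Emergency power supply 2 degraded}.

7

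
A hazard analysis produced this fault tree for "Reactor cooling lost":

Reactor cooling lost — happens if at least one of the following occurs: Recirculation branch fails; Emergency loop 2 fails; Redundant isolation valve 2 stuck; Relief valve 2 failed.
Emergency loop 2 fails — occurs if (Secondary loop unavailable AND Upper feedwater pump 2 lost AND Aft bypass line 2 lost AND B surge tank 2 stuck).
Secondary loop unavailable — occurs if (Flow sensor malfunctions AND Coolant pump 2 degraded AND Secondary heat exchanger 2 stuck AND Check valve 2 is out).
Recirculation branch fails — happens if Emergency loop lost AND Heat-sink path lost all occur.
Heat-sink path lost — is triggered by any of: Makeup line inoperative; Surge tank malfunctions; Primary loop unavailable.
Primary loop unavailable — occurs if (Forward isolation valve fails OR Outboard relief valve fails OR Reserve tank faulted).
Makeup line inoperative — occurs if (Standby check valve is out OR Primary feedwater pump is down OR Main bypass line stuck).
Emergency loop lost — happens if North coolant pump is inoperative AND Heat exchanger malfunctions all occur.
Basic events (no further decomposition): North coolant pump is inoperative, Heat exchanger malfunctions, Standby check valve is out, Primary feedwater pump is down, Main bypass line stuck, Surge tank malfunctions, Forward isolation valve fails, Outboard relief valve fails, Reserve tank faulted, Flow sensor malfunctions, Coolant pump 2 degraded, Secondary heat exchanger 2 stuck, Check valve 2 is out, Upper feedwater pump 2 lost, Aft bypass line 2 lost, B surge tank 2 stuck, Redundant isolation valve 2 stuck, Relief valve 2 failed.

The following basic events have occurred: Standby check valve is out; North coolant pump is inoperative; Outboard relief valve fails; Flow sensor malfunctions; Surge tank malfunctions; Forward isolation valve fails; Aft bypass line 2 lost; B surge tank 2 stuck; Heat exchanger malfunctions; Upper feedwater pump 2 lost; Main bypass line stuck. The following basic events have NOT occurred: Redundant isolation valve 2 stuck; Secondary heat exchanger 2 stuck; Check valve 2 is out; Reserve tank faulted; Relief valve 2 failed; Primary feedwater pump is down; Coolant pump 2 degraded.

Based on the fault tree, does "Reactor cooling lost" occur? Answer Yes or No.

Emergency loop lost [AND]: North coolant pump is inoperative=occurs, Heat exchanger malfunctions=occurs → all inputs occur → occurs.
Makeup line inoperative [OR]: Standby check valve is out=occurs, Primary feedwater pump is down=not, Main bypass line stuck=occurs → at least one input occurs → occurs.
Primary loop unavailable [OR]: Forward isolation valve fails=occurs, Outboard relief valve fails=occurs, Reserve tank faulted=not → at least one input occurs → occurs.
Heat-sink path lost [OR]: Makeup line inoperative=occurs, Surge tank malfunctions=occurs, Primary loop unavailable=occurs → at least one input occurs → occurs.
Recirculation branch fails [AND]: Emergency loop lost=occurs, Heat-sink path lost=occurs → all inputs occur → occurs.
Secondary loop unavailable [AND]: Flow sensor malfunctions=occurs, Coolant pump 2 degraded=not, Secondary heat exchanger 2 stuck=not, Check valve 2 is out=not → not all inputs occur → does not occur.
Emergency loop 2 fails [AND]: Secondary loop unavailable=not, Upper feedwater pump 2 lost=occurs, Aft bypass line 2 lost=occurs, B surge tank 2 stuck=occurs → not all inputs occur → does not occur.
Reactor cooling lost [OR]: Recirculation branch fails=occurs, Emergency loop 2 fails=not, Redundant isolation valve 2 stuck=not, Relief valve 2 failed=not → at least one input occurs → occurs.

Yes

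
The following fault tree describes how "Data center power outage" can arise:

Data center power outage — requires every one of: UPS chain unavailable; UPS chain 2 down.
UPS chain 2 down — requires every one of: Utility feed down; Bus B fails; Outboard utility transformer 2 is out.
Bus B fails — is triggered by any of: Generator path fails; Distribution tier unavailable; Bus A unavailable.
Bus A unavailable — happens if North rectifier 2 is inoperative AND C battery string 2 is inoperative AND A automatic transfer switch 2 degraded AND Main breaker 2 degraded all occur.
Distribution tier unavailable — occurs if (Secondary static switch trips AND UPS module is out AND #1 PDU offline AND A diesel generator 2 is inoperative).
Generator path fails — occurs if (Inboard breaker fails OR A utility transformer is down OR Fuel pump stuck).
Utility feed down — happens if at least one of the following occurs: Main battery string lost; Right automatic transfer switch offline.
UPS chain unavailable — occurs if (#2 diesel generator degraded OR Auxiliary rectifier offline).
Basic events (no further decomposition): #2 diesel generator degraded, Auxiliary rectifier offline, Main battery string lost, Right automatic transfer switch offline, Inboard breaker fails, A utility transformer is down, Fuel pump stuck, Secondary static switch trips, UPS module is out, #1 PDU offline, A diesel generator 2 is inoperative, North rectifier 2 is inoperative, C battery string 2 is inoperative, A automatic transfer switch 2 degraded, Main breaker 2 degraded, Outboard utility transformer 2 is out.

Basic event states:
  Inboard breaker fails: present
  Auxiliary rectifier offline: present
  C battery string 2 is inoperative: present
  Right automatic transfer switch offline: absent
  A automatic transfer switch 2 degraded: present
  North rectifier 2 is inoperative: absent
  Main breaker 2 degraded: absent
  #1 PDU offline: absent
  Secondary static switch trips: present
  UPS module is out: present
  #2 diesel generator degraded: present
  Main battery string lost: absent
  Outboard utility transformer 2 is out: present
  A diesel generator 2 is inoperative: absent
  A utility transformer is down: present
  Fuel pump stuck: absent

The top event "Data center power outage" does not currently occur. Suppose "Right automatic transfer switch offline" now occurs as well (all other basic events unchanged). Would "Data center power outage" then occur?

Counterfactual: set "Right automatic transfer switch offline" to occurred.
UPS chain unavailable [OR]: #2 diesel generator degraded=occurs, Auxiliary rectifier offline=occurs → at least one input occurs → occurs.
Utility feed down [OR]: Main battery string lost=not, Right automatic transfer switch offline=occurs → at least one input occurs → occurs.
Generator path fails [OR]: Inboard breaker fails=occurs, A utility transformer is down=occurs, Fuel pump stuck=not → at least one input occurs → occurs.
Distribution tier unavailable [AND]: Secondary static switch trips=occurs, UPS module is out=occurs, #1 PDU offline=not, A diesel generator 2 is inoperative=not → not all inputs occur → does not occur.
Bus A unavailable [AND]: North rectifier 2 is inoperative=not, C battery string 2 is inoperative=occurs, A automatic transfer switch 2 degraded=occurs, Main breaker 2 degraded=not → not all inputs occur → does not occur.
Bus B fails [OR]: Generator path fails=occurs, Distribution tier unavailable=not, Bus A unavailable=not → at least one input occurs → occurs.
UPS chain 2 down [AND]: Utility feed down=occurs, Bus B fails=occurs, Outboard utility transformer 2 is out=occurs → all inputs occur → occurs.
Data center power outage [AND]: UPS chain unavailable=occurs, UPS chain 2 down=occurs → all inputs occur → occurs.

Yes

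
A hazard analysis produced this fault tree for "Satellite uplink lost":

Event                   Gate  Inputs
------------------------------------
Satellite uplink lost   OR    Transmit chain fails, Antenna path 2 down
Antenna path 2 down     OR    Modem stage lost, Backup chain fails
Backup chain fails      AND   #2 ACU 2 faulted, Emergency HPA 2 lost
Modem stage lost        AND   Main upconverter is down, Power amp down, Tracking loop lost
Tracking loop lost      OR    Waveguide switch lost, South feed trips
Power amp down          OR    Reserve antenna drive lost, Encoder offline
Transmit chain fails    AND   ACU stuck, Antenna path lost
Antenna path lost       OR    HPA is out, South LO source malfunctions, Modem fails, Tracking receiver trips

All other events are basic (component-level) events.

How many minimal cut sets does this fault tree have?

Antenna path lost [OR]: union of children's cut sets → 4 cut set(s).
Transmit chain fails [AND]: one cut set from each child combined → 1 × 4 = 4 cut set(s).
Power amp down [OR]: union of children's cut sets → 2 cut set(s).
Tracking loop lost [OR]: union of children's cut sets → 2 cut set(s).
Modem stage lost [AND]: one cut set from each child combined → 1 × 2 × 2 = 4 cut set(s).
Backup chain fails [AND]: one cut set from each child combined → 1 × 1 = 1 cut set(s).
Antenna path 2 down [OR]: union of children's cut sets → 5 cut set(s).
Satellite uplink lost [OR]: union of children's cut sets → 9 cut set(s).
Minimal cut sets: {ACU stuck, HPA is out}; {ACU stuck, South LO source malfunctions}; {ACU stuck, Modem fails}; {ACU stuck, Tracking receiver trips}; {Main upconverter is down, Reserve antenna drive lost, Waveguide switch lost}; {Main upconverter is down, Reserve antenna drive lost, South feed trips}; {Encoder offline, Main upconverter is down, Waveguide switch lost}; {Encoder offline, Main upconverter is down, South feed trips}; {#2 ACU 2 faulted, Emergency HPA 2 lost}.

9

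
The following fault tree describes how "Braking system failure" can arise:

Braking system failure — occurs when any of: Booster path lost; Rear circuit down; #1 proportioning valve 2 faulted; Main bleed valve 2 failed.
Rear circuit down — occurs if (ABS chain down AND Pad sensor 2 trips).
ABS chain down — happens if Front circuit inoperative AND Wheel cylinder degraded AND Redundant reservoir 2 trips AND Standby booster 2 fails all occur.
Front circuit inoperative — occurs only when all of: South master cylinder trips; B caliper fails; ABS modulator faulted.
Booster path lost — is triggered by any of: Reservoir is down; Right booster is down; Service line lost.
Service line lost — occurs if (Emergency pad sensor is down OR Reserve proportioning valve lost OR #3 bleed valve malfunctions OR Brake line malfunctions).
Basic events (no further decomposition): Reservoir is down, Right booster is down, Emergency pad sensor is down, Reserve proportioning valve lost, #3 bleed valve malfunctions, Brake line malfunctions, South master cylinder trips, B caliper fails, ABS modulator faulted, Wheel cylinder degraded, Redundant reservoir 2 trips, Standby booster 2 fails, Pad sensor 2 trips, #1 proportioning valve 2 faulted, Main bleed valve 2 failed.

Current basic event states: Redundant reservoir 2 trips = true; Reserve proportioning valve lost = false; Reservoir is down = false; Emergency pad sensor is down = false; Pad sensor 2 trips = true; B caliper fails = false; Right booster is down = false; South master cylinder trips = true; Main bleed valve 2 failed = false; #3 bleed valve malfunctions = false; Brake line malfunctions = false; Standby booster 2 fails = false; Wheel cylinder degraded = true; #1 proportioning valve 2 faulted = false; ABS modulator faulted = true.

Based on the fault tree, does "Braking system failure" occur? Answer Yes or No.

Service line lost [OR]: Emergency pad sensor is down=not, Reserve proportioning valve lost=not, #3 bleed valve malfunctions=not, Brake line malfunctions=not → no input occurs → does not occur.
Booster path lost [OR]: Reservoir is down=not, Right booster is down=not, Service line lost=not → no input occurs → does not occur.
Front circuit inoperative [AND]: South master cylinder trips=occurs, B caliper fails=not, ABS modulator faulted=occurs → not all inputs occur → does not occur.
ABS chain down [AND]: Front circuit inoperative=not, Wheel cylinder degraded=occurs, Redundant reservoir 2 trips=occurs, Standby booster 2 fails=not → not all inputs occur → does not occur.
Rear circuit down [AND]: ABS chain down=not, Pad sensor 2 trips=occurs → not all inputs occur → does not occur.
Braking system failure [OR]: Booster path lost=not, Rear circuit down=not, #1 proportioning valve 2 faulted=not, Main bleed valve 2 failed=not → no input occurs → does not occur.

No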